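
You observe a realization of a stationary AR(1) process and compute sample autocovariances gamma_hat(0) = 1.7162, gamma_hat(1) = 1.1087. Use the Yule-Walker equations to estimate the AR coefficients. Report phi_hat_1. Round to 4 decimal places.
\hat\phi_{1} = 0.6460

The Yule-Walker equations for an AR(p) process read, in matrix form,
  Gamma_p phi = r_p,   with   (Gamma_p)_{ij} = gamma(|i - j|),
                       (r_p)_i = gamma(i),   i,j = 1..p.
Substitute the sample gammas (Toeplitz matrix and right-hand side of size 1):
  Gamma_p = [[1.7162]]
  r_p     = [1.1087]
With p = 1 this is the single equation gamma(0) phi_1 = gamma(1):
  phi_hat_1 = gamma(1) / gamma(0) = 1.1087 / 1.7162 = 0.6460.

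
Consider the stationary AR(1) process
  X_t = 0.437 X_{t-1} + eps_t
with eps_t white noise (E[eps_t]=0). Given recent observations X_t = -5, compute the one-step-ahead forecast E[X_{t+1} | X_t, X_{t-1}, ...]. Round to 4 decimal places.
E[X_{t+1} \mid \mathcal F_t] = -2.1850

For an AR(p) model X_t = c + sum_i phi_i X_{t-i} + eps_t, the
one-step-ahead conditional mean is
  E[X_{t+1} | X_t, ...] = c + sum_i phi_i X_{t+1-i}.
Substitute known values:
  E[X_{t+1} | ...] = (0.437) * (-5)
                   = -2.1850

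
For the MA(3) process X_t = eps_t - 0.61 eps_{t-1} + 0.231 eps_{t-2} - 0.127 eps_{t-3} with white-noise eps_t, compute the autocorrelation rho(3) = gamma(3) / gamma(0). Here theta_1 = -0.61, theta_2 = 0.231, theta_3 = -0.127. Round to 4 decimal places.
\rho(3) = -0.0881

For an MA(q) process with theta_0 = 1, the autocovariance is
  gamma(k) = sigma^2 * sum_{i=0..q-k} theta_i * theta_{i+k},
and rho(k) = gamma(k) / gamma(0). Sigma^2 cancels.
  numerator   = (1)*(-0.127) = -0.127.
  denominator = (1)^2 + (-0.61)^2 + (0.231)^2 + (-0.127)^2 = 1.44159.
  rho(3) = -0.127 / 1.44159 = -0.0881.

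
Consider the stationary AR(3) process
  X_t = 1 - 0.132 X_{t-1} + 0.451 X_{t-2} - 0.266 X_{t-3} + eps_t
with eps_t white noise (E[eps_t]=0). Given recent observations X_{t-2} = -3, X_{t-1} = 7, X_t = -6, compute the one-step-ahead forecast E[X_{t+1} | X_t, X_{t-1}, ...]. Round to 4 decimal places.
E[X_{t+1} \mid \mathcal F_t] = 5.7470

For an AR(p) model X_t = c + sum_i phi_i X_{t-i} + eps_t, the
one-step-ahead conditional mean is
  E[X_{t+1} | X_t, ...] = c + sum_i phi_i X_{t+1-i}.
Substitute known values:
  E[X_{t+1} | ...] = 1 + (-0.132) * (-6) + (0.451) * (7) + (-0.266) * (-3)
                   = 5.7470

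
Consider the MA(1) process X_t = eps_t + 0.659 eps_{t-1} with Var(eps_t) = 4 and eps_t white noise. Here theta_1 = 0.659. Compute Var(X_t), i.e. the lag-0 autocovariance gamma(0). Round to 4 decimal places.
\gamma(0) = 5.7371

For an MA(q) process X_t = eps_t + sum_i theta_i eps_{t-i} with
Var(eps_t) = sigma^2, the variance is
  gamma(0) = sigma^2 * (1 + sum_i theta_i^2).
  sum_i theta_i^2 = (0.659)^2 = 0.434281.
  gamma(0) = 4 * (1 + 0.434281) = 4 * 1.434281 = 5.737124, which rounds to 5.7371.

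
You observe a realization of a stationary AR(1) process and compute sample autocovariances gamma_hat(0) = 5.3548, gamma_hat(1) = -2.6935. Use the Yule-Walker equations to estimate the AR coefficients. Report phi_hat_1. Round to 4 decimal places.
\hat\phi_{1} = -0.5030

The Yule-Walker equations for an AR(p) process read, in matrix form,
  Gamma_p phi = r_p,   with   (Gamma_p)_{ij} = gamma(|i - j|),
                       (r_p)_i = gamma(i),   i,j = 1..p.
Substitute the sample gammas (Toeplitz matrix and right-hand side of size 1):
  Gamma_p = [[5.3548]]
  r_p     = [-2.6935]
With p = 1 this is the single equation gamma(0) phi_1 = gamma(1):
  phi_hat_1 = gamma(1) / gamma(0) = -2.6935 / 5.3548 = -0.5030.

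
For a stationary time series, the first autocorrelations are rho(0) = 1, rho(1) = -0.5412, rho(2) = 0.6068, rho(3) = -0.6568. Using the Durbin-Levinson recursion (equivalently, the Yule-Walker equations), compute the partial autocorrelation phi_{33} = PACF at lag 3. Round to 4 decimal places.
\phi_{33} = -0.4120

The PACF at lag k is phi_{kk}, the last component of the solution
to the Yule-Walker system G_k phi = r_k where
  (G_k)_{ij} = rho(|i - j|), (r_k)_i = rho(i), i,j = 1..k.
Equivalently, Durbin-Levinson gives phi_{kk} iteratively:
  phi_{11} = rho(1)
  phi_{kk} = [rho(k) - sum_{j=1..k-1} phi_{k-1,j} rho(k-j)]
            / [1 - sum_{j=1..k-1} phi_{k-1,j} rho(j)],
  phi_{k,j} = phi_{k-1,j} - phi_{kk} phi_{k-1,k-j},  j = 1..k-1.
Step k = 1:
  phi_11 = rho(1) = -0.5412.
Step k = 2:
  phi_22 = [rho(2) - phi_11 rho(1)] / [1 - phi_11 rho(1)] = [0.6068 - (-0.5412)(-0.5412)] / [1 - (-0.5412)(-0.5412)]
         = 0.31390256 / 0.70710256 = 0.443928.
  Update: phi_21 = phi_11 - phi_22 phi_11 = -0.5412 - (0.443928)(-0.5412) = -0.300946.
Step k = 3:
  phi_33 = [rho(3) - phi_21 rho(2) - phi_22 rho(1)] / [1 - phi_21 rho(1) - phi_22 rho(2)]
    numerator   = -0.6568 - (-0.300946)(0.6068) - (0.443928)(-0.5412) = -0.23393205
    denominator = 1 - (-0.300946)(-0.5412) - (0.443928)(0.6068) = 0.56775245
  phi_33 = -0.23393205 / 0.56775245 = -0.412.
Therefore phi_{33} = -0.4120.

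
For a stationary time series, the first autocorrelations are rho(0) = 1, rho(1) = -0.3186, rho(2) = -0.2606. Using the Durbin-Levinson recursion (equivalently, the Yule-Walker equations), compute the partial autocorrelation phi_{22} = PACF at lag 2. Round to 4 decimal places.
\phi_{22} = -0.4030

The PACF at lag k is phi_{kk}, the last component of the solution
to the Yule-Walker system G_k phi = r_k where
  (G_k)_{ij} = rho(|i - j|), (r_k)_i = rho(i), i,j = 1..k.
Equivalently, Durbin-Levinson gives phi_{kk} iteratively:
  phi_{11} = rho(1)
  phi_{kk} = [rho(k) - sum_{j=1..k-1} phi_{k-1,j} rho(k-j)]
            / [1 - sum_{j=1..k-1} phi_{k-1,j} rho(j)],
  phi_{k,j} = phi_{k-1,j} - phi_{kk} phi_{k-1,k-j},  j = 1..k-1.
Step k = 1:
  phi_11 = rho(1) = -0.3186.
Step k = 2:
  phi_22 = [rho(2) - phi_11 rho(1)] / [1 - phi_11 rho(1)] = [-0.2606 - (-0.3186)(-0.3186)] / [1 - (-0.3186)(-0.3186)]
         = -0.36210596 / 0.89849404 = -0.403.
Therefore phi_{22} = -0.4030.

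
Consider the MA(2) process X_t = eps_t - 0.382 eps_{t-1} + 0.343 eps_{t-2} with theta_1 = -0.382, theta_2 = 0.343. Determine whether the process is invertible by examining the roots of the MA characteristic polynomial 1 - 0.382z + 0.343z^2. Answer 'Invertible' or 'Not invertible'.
\text{Invertible}

The MA(q) characteristic polynomial is P(z) = 1 - 0.382z + 0.343z^2.
Invertibility requires all roots to lie outside the unit circle, i.e. |z| > 1 for every root.
Set 1 + (-0.382) z + (0.343) z^2 = 0, i.e. a z^2 + b z + c = 0 with a = 0.343, b = -0.382, c = 1.
Discriminant D = b^2 - 4ac = (-0.382)^2 - 4*(0.343)*1 = 0.145924 - (1.372) = -1.226076.
D < 0, so the roots are the complex-conjugate pair z = (-b +/- i sqrt(-D)) / (2a) = 0.5569 +/- 1.6141i.
For a conjugate pair |z|^2 = z * conj(z) = (product of roots) = c/a = 1/(0.343) = 2.915452, so |z| = sqrt(2.915452) = 1.7075 for both roots.
Moduli of all roots: 1.7075, 1.7075.
All moduli strictly greater than 1? Yes.
Verdict: Invertible.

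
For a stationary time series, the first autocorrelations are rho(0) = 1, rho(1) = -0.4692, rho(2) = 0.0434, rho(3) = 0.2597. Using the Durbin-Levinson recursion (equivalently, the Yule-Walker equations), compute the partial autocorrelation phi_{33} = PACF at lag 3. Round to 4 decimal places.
\phi_{33} = 0.2411

The PACF at lag k is phi_{kk}, the last component of the solution
to the Yule-Walker system G_k phi = r_k where
  (G_k)_{ij} = rho(|i - j|), (r_k)_i = rho(i), i,j = 1..k.
Equivalently, Durbin-Levinson gives phi_{kk} iteratively:
  phi_{11} = rho(1)
  phi_{kk} = [rho(k) - sum_{j=1..k-1} phi_{k-1,j} rho(k-j)]
            / [1 - sum_{j=1..k-1} phi_{k-1,j} rho(j)],
  phi_{k,j} = phi_{k-1,j} - phi_{kk} phi_{k-1,k-j},  j = 1..k-1.
Step k = 1:
  phi_11 = rho(1) = -0.4692.
Step k = 2:
  phi_22 = [rho(2) - phi_11 rho(1)] / [1 - phi_11 rho(1)] = [0.0434 - (-0.4692)(-0.4692)] / [1 - (-0.4692)(-0.4692)]
         = -0.17674864 / 0.77985136 = -0.226644.
  Update: phi_21 = phi_11 - phi_22 phi_11 = -0.4692 - (-0.226644)(-0.4692) = -0.575541.
Step k = 3:
  phi_33 = [rho(3) - phi_21 rho(2) - phi_22 rho(1)] / [1 - phi_21 rho(1) - phi_22 rho(2)]
    numerator   = 0.2597 - (-0.575541)(0.0434) - (-0.226644)(-0.4692) = 0.17833713
    denominator = 1 - (-0.575541)(-0.4692) - (-0.226644)(0.0434) = 0.73979234
  phi_33 = 0.17833713 / 0.73979234 = 0.2411.
Therefore phi_{33} = 0.2411.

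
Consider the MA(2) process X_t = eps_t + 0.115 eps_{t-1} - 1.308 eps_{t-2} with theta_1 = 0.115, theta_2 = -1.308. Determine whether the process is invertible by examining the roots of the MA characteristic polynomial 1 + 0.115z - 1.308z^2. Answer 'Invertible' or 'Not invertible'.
\text{Not invertible}

The MA(q) characteristic polynomial is P(z) = 1 + 0.115z - 1.308z^2.
Invertibility requires all roots to lie outside the unit circle, i.e. |z| > 1 for every root.
Set 1 + (0.115) z + (-1.308) z^2 = 0, i.e. a z^2 + b z + c = 0 with a = -1.308, b = 0.115, c = 1.
Discriminant D = b^2 - 4ac = (0.115)^2 - 4*(-1.308)*1 = 0.013225 - (-5.232) = 5.245225.
D >= 0, so the roots are real: z = (-b +/- sqrt(D)) / (2a) = (-0.115 +/- 2.290246) / (-2.616).
  z_1 = (-0.115 + 2.290246) / (-2.616) = -0.8315,   |z_1| = 0.8315.
  z_2 = (-0.115 - 2.290246) / (-2.616) = 0.9194,   |z_2| = 0.9194.
Moduli of all roots: 0.8315, 0.9194.
All moduli strictly greater than 1? No.
Verdict: Not invertible.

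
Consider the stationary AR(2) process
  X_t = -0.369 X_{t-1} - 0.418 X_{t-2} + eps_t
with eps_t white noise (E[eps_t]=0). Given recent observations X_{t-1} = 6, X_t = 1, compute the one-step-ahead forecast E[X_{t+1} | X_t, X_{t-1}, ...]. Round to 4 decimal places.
E[X_{t+1} \mid \mathcal F_t] = -2.8770

For an AR(p) model X_t = c + sum_i phi_i X_{t-i} + eps_t, the
one-step-ahead conditional mean is
  E[X_{t+1} | X_t, ...] = c + sum_i phi_i X_{t+1-i}.
Substitute known values:
  E[X_{t+1} | ...] = (-0.369) * (1) + (-0.418) * (6)
                   = -2.8770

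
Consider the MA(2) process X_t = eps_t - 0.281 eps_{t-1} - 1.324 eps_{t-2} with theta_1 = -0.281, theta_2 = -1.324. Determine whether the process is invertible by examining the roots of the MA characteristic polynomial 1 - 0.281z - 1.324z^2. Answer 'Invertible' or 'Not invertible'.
\text{Not invertible}

The MA(q) characteristic polynomial is P(z) = 1 - 0.281z - 1.324z^2.
Invertibility requires all roots to lie outside the unit circle, i.e. |z| > 1 for every root.
Set 1 + (-0.281) z + (-1.324) z^2 = 0, i.e. a z^2 + b z + c = 0 with a = -1.324, b = -0.281, c = 1.
Discriminant D = b^2 - 4ac = (-0.281)^2 - 4*(-1.324)*1 = 0.078961 - (-5.296) = 5.374961.
D >= 0, so the roots are real: z = (-b +/- sqrt(D)) / (2a) = (0.281 +/- 2.318396) / (-2.648).
  z_1 = (0.281 + 2.318396) / (-2.648) = -0.9816,   |z_1| = 0.9816.
  z_2 = (0.281 - 2.318396) / (-2.648) = 0.7694,   |z_2| = 0.7694.
Moduli of all roots: 0.9816, 0.7694.
All moduli strictly greater than 1? No.
Verdict: Not invertible.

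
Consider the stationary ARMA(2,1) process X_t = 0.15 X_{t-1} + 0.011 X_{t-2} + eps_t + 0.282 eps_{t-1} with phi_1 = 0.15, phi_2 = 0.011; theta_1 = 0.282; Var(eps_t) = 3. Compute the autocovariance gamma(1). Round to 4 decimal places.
\gamma(1) = 1.3981

Multiply the model equation by X_{t-k} and take expectations. With theta_0 = psi_0 = 1 and psi_j the MA(infinity) weights, this gives
  gamma(k) - sum_i phi_i gamma(k-i) = c_k,
  c_k = sigma^2 * sum_{j=k..q} theta_j psi_{j-k}   (c_k = 0 for k > q),
using gamma(-m) = gamma(m).
psi-weights needed (psi_j = theta_j + sum_i phi_i psi_{j-i}):
  psi_1 = theta_1 + phi_1 = 0.282 + (0.15) = 0.432
Right-hand sides:
  c_0 = sigma^2 (1 + theta_1 psi_1) = 3 * (1 + (0.282)(0.432)) = 3 * 1.121824 = 3.365472
  c_1 = sigma^2 theta_1 = 3 * (0.282) = 0.846
  c_2 = 0
Equations for k = 0, 1, 2 (AR order 2, c_2 = 0):
  (E0) gamma(0) = phi_1 gamma(1) + phi_2 gamma(2) + c_0
  (E1) gamma(1) = phi_1 gamma(0) + phi_2 gamma(1) + c_1
  (E2) gamma(2) = phi_1 gamma(1) + phi_2 gamma(0)
From (E1): gamma(1) = A gamma(0) + B with
  A = phi_1 / (1 - phi_2) = 0.15 / 0.989 = 0.151668,   B = c_1 / (1 - phi_2) = 0.846 / 0.989 = 0.85541.
Insert (E2) into (E0): gamma(0) (1 - phi_2^2) = phi_1 (1 + phi_2) gamma(1) + c_0.
  phi_1 (1 + phi_2) = (0.15)(1.011) = 0.15165,   1 - phi_2^2 = 0.999879.
Replace gamma(1) by A gamma(0) + B and collect gamma(0):
  gamma(0) [0.999879 - (0.15165)(0.151668)] = (0.15165)(0.85541) + 3.365472
  gamma(0) * 0.976878 = 3.495195
  gamma(0) = 3.495195 / 0.976878 = 3.577922.
  gamma(1) = A gamma(0) + B = (0.151668)(3.577922) + (0.85541) = 1.398067.
Therefore gamma(1) = 1.3981 (to 4 decimal places).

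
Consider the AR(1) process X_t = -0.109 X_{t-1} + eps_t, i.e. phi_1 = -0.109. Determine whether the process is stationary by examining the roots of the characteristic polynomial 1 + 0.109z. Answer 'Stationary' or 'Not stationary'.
\text{Stationary}

The AR(p) characteristic polynomial is P(z) = 1 + 0.109z.
Stationarity requires all roots to lie outside the unit circle, i.e. |z| > 1 for every root.
This is linear in z: 1 + (0.109) z = 0  =>  z = -1/(0.109) = -9.174312,  |z| = 9.174312.
Moduli of all roots: 9.1743.
All moduli strictly greater than 1? Yes.
Verdict: Stationary.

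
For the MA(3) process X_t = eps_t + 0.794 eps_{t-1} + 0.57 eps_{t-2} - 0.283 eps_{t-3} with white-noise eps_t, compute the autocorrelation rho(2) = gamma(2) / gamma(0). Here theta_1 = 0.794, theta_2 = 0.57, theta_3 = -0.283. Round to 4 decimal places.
\rho(2) = 0.1696

For an MA(q) process with theta_0 = 1, the autocovariance is
  gamma(k) = sigma^2 * sum_{i=0..q-k} theta_i * theta_{i+k},
and rho(k) = gamma(k) / gamma(0). Sigma^2 cancels.
  numerator   = (1)*(0.57) + (0.794)*(-0.283) = 0.345298.
  denominator = (1)^2 + (0.794)^2 + (0.57)^2 + (-0.283)^2 = 2.035425.
  rho(2) = 0.345298 / 2.035425 = 0.1696.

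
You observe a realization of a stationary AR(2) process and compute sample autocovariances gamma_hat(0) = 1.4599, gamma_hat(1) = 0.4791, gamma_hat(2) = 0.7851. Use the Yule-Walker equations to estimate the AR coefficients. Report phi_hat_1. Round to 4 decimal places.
\hat\phi_{1} = 0.1700

The Yule-Walker equations for an AR(p) process read, in matrix form,
  Gamma_p phi = r_p,   with   (Gamma_p)_{ij} = gamma(|i - j|),
                       (r_p)_i = gamma(i),   i,j = 1..p.
Substitute the sample gammas (Toeplitz matrix and right-hand side of size 2):
  Gamma_p = [[1.4599, 0.4791], [0.4791, 1.4599]]
  r_p     = [0.4791, 0.7851]
Written out:
  1.4599 phi_1 + 0.4791 phi_2 = 0.4791
  0.4791 phi_1 + 1.4599 phi_2 = 0.7851
Solve by Cramer's rule:
  det = gamma(0)^2 - gamma(1)^2 = (1.4599)^2 - (0.4791)^2 = 2.13130801 - 0.22953681 = 1.9017712
  phi_hat_1 = [gamma(1) gamma(0) - gamma(1) gamma(2)] / det = [(0.4791)(1.4599) - (0.4791)(0.7851)] / 1.9017712 = 0.32329668 / 1.9017712 = 0.17
  phi_hat_2 = [gamma(0) gamma(2) - gamma(1)^2] / det = [(1.4599)(0.7851) - (0.4791)^2] / 1.9017712 = 0.91663068 / 1.9017712 = 0.482
So phi_hat = [0.1700, 0.4820].
Therefore phi_hat_1 = 0.1700.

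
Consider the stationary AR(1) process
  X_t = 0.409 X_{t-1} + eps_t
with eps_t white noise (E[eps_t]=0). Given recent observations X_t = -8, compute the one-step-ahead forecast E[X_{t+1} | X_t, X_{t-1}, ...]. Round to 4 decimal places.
E[X_{t+1} \mid \mathcal F_t] = -3.2720

For an AR(p) model X_t = c + sum_i phi_i X_{t-i} + eps_t, the
one-step-ahead conditional mean is
  E[X_{t+1} | X_t, ...] = c + sum_i phi_i X_{t+1-i}.
Substitute known values:
  E[X_{t+1} | ...] = (0.409) * (-8)
                   = -3.2720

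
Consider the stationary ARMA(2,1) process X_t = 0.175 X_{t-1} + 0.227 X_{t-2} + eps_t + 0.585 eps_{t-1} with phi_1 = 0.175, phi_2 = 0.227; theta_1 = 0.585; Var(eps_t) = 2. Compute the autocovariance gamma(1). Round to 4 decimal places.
\gamma(1) = 2.3222

Multiply the model equation by X_{t-k} and take expectations. With theta_0 = psi_0 = 1 and psi_j the MA(infinity) weights, this gives
  gamma(k) - sum_i phi_i gamma(k-i) = c_k,
  c_k = sigma^2 * sum_{j=k..q} theta_j psi_{j-k}   (c_k = 0 for k > q),
using gamma(-m) = gamma(m).
psi-weights needed (psi_j = theta_j + sum_i phi_i psi_{j-i}):
  psi_1 = theta_1 + phi_1 = 0.585 + (0.175) = 0.76
Right-hand sides:
  c_0 = sigma^2 (1 + theta_1 psi_1) = 2 * (1 + (0.585)(0.76)) = 2 * 1.4446 = 2.8892
  c_1 = sigma^2 theta_1 = 2 * (0.585) = 1.17
  c_2 = 0
Equations for k = 0, 1, 2 (AR order 2, c_2 = 0):
  (E0) gamma(0) = phi_1 gamma(1) + phi_2 gamma(2) + c_0
  (E1) gamma(1) = phi_1 gamma(0) + phi_2 gamma(1) + c_1
  (E2) gamma(2) = phi_1 gamma(1) + phi_2 gamma(0)
From (E1): gamma(1) = A gamma(0) + B with
  A = phi_1 / (1 - phi_2) = 0.175 / 0.773 = 0.226391,   B = c_1 / (1 - phi_2) = 1.17 / 0.773 = 1.513583.
Insert (E2) into (E0): gamma(0) (1 - phi_2^2) = phi_1 (1 + phi_2) gamma(1) + c_0.
  phi_1 (1 + phi_2) = (0.175)(1.227) = 0.214725,   1 - phi_2^2 = 0.948471.
Replace gamma(1) by A gamma(0) + B and collect gamma(0):
  gamma(0) [0.948471 - (0.214725)(0.226391)] = (0.214725)(1.513583) + 2.8892
  gamma(0) * 0.899859 = 3.214204
  gamma(0) = 3.214204 / 0.899859 = 3.571897.
  gamma(1) = A gamma(0) + B = (0.226391)(3.571897) + (1.513583) = 2.322228.
Therefore gamma(1) = 2.3222 (to 4 decimal places).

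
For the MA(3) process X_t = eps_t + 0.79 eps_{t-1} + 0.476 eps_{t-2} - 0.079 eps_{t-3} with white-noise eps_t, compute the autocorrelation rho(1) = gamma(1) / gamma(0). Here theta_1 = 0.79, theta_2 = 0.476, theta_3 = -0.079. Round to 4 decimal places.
\rho(1) = 0.6077

For an MA(q) process with theta_0 = 1, the autocovariance is
  gamma(k) = sigma^2 * sum_{i=0..q-k} theta_i * theta_{i+k},
and rho(k) = gamma(k) / gamma(0). Sigma^2 cancels.
  numerator   = (1)*(0.79) + (0.79)*(0.476) + (0.476)*(-0.079) = 1.128436.
  denominator = (1)^2 + (0.79)^2 + (0.476)^2 + (-0.079)^2 = 1.856917.
  rho(1) = 1.128436 / 1.856917 = 0.6077.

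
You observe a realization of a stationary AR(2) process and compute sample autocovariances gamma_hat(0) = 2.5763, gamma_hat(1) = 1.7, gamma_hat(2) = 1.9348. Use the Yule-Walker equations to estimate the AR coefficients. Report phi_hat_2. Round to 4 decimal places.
\hat\phi_{2} = 0.5590

The Yule-Walker equations for an AR(p) process read, in matrix form,
  Gamma_p phi = r_p,   with   (Gamma_p)_{ij} = gamma(|i - j|),
                       (r_p)_i = gamma(i),   i,j = 1..p.
Substitute the sample gammas (Toeplitz matrix and right-hand side of size 2):
  Gamma_p = [[2.5763, 1.7], [1.7, 2.5763]]
  r_p     = [1.7, 1.9348]
Written out:
  2.5763 phi_1 + 1.7 phi_2 = 1.7
  1.7 phi_1 + 2.5763 phi_2 = 1.9348
Solve by Cramer's rule:
  det = gamma(0)^2 - gamma(1)^2 = (2.5763)^2 - (1.7)^2 = 6.63732169 - 2.89 = 3.74732169
  phi_hat_1 = [gamma(1) gamma(0) - gamma(1) gamma(2)] / det = [(1.7)(2.5763) - (1.7)(1.9348)] / 3.74732169 = 1.09055 / 3.74732169 = 0.291
  phi_hat_2 = [gamma(0) gamma(2) - gamma(1)^2] / det = [(2.5763)(1.9348) - (1.7)^2] / 3.74732169 = 2.09462524 / 3.74732169 = 0.559
So phi_hat = [0.2910, 0.5590].
Therefore phi_hat_2 = 0.5590.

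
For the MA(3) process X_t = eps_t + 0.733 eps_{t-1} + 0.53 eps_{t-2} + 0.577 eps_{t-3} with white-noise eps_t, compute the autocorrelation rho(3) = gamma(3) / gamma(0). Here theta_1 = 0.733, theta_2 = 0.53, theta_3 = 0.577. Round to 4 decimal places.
\rho(3) = 0.2682

For an MA(q) process with theta_0 = 1, the autocovariance is
  gamma(k) = sigma^2 * sum_{i=0..q-k} theta_i * theta_{i+k},
and rho(k) = gamma(k) / gamma(0). Sigma^2 cancels.
  numerator   = (1)*(0.577) = 0.577.
  denominator = (1)^2 + (0.733)^2 + (0.53)^2 + (0.577)^2 = 2.151118.
  rho(3) = 0.577 / 2.151118 = 0.2682.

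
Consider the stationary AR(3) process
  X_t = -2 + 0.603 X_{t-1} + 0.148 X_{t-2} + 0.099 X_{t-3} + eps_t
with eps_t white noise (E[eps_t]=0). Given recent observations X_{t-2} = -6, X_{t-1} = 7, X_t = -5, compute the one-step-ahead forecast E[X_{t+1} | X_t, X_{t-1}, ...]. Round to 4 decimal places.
E[X_{t+1} \mid \mathcal F_t] = -4.5730

For an AR(p) model X_t = c + sum_i phi_i X_{t-i} + eps_t, the
one-step-ahead conditional mean is
  E[X_{t+1} | X_t, ...] = c + sum_i phi_i X_{t+1-i}.
Substitute known values:
  E[X_{t+1} | ...] = -2 + (0.603) * (-5) + (0.148) * (7) + (0.099) * (-6)
                   = -4.5730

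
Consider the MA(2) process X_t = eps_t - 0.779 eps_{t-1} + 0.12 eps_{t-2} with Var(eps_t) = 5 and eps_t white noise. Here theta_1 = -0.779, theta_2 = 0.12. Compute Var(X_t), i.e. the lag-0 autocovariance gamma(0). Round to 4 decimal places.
\gamma(0) = 8.1062

For an MA(q) process X_t = eps_t + sum_i theta_i eps_{t-i} with
Var(eps_t) = sigma^2, the variance is
  gamma(0) = sigma^2 * (1 + sum_i theta_i^2).
  sum_i theta_i^2 = (-0.779)^2 + (0.12)^2 = 0.606841 + 0.0144 = 0.621241.
  gamma(0) = 5 * (1 + 0.621241) = 5 * 1.621241 = 8.106205, which rounds to 8.1062.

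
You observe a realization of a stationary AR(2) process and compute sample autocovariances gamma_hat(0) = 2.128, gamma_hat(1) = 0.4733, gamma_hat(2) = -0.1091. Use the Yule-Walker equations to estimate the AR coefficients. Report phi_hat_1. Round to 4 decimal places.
\hat\phi_{1} = 0.2460

The Yule-Walker equations for an AR(p) process read, in matrix form,
  Gamma_p phi = r_p,   with   (Gamma_p)_{ij} = gamma(|i - j|),
                       (r_p)_i = gamma(i),   i,j = 1..p.
Substitute the sample gammas (Toeplitz matrix and right-hand side of size 2):
  Gamma_p = [[2.128, 0.4733], [0.4733, 2.128]]
  r_p     = [0.4733, -0.1091]
Written out:
  2.128 phi_1 + 0.4733 phi_2 = 0.4733
  0.4733 phi_1 + 2.128 phi_2 = -0.1091
Solve by Cramer's rule:
  det = gamma(0)^2 - gamma(1)^2 = (2.128)^2 - (0.4733)^2 = 4.528384 - 0.22401289 = 4.30437111
  phi_hat_1 = [gamma(1) gamma(0) - gamma(1) gamma(2)] / det = [(0.4733)(2.128) - (0.4733)(-0.1091)] / 4.30437111 = 1.05881943 / 4.30437111 = 0.246
  phi_hat_2 = [gamma(0) gamma(2) - gamma(1)^2] / det = [(2.128)(-0.1091) - (0.4733)^2] / 4.30437111 = -0.45617769 / 4.30437111 = -0.106
So phi_hat = [0.2460, -0.1060].
Therefore phi_hat_1 = 0.2460.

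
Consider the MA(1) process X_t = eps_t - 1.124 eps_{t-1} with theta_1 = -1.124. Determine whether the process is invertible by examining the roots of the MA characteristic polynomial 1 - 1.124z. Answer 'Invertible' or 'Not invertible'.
\text{Not invertible}

The MA(q) characteristic polynomial is P(z) = 1 - 1.124z.
Invertibility requires all roots to lie outside the unit circle, i.e. |z| > 1 for every root.
This is linear in z: 1 + (-1.124) z = 0  =>  z = -1/(-1.124) = 0.88968,  |z| = 0.88968.
Moduli of all roots: 0.8897.
All moduli strictly greater than 1? No.
Verdict: Not invertible.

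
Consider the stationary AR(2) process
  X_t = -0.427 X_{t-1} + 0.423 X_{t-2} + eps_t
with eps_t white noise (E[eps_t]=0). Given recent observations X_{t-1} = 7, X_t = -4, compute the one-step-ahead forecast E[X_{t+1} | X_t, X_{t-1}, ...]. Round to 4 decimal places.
E[X_{t+1} \mid \mathcal F_t] = 4.6690

For an AR(p) model X_t = c + sum_i phi_i X_{t-i} + eps_t, the
one-step-ahead conditional mean is
  E[X_{t+1} | X_t, ...] = c + sum_i phi_i X_{t+1-i}.
Substitute known values:
  E[X_{t+1} | ...] = (-0.427) * (-4) + (0.423) * (7)
                   = 4.6690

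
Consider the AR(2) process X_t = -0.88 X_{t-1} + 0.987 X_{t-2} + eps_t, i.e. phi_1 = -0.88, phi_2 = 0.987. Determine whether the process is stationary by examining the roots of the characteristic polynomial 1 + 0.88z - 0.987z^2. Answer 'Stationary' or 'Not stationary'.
\text{Not stationary}

The AR(p) characteristic polynomial is P(z) = 1 + 0.88z - 0.987z^2.
Stationarity requires all roots to lie outside the unit circle, i.e. |z| > 1 for every root.
Set 1 + (0.88) z + (-0.987) z^2 = 0, i.e. a z^2 + b z + c = 0 with a = -0.987, b = 0.88, c = 1.
Discriminant D = b^2 - 4ac = (0.88)^2 - 4*(-0.987)*1 = 0.7744 - (-3.948) = 4.7224.
D >= 0, so the roots are real: z = (-b +/- sqrt(D)) / (2a) = (-0.88 +/- 2.173108) / (-1.974).
  z_1 = (-0.88 + 2.173108) / (-1.974) = -0.6551,   |z_1| = 0.6551.
  z_2 = (-0.88 - 2.173108) / (-1.974) = 1.5467,   |z_2| = 1.5467.
Moduli of all roots: 0.6551, 1.5467.
All moduli strictly greater than 1? No.
Verdict: Not stationary.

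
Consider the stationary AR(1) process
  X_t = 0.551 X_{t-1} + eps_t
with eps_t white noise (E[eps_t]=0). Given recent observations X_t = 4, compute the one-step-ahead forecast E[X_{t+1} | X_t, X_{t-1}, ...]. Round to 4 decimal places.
E[X_{t+1} \mid \mathcal F_t] = 2.2040

For an AR(p) model X_t = c + sum_i phi_i X_{t-i} + eps_t, the
one-step-ahead conditional mean is
  E[X_{t+1} | X_t, ...] = c + sum_i phi_i X_{t+1-i}.
Substitute known values:
  E[X_{t+1} | ...] = (0.551) * (4)
                   = 2.2040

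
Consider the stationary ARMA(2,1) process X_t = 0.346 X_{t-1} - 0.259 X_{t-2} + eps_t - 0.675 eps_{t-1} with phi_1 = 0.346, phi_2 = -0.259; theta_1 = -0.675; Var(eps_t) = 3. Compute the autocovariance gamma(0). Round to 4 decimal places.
\gamma(0) = 3.7728

Multiply the model equation by X_{t-k} and take expectations. With theta_0 = psi_0 = 1 and psi_j the MA(infinity) weights, this gives
  gamma(k) - sum_i phi_i gamma(k-i) = c_k,
  c_k = sigma^2 * sum_{j=k..q} theta_j psi_{j-k}   (c_k = 0 for k > q),
using gamma(-m) = gamma(m).
psi-weights needed (psi_j = theta_j + sum_i phi_i psi_{j-i}):
  psi_1 = theta_1 + phi_1 = -0.675 + (0.346) = -0.329
Right-hand sides:
  c_0 = sigma^2 (1 + theta_1 psi_1) = 3 * (1 + (-0.675)(-0.329)) = 3 * 1.222075 = 3.666225
  c_1 = sigma^2 theta_1 = 3 * (-0.675) = -2.025
  c_2 = 0
Equations for k = 0, 1, 2 (AR order 2, c_2 = 0):
  (E0) gamma(0) = phi_1 gamma(1) + phi_2 gamma(2) + c_0
  (E1) gamma(1) = phi_1 gamma(0) + phi_2 gamma(1) + c_1
  (E2) gamma(2) = phi_1 gamma(1) + phi_2 gamma(0)
From (E1): gamma(1) = A gamma(0) + B with
  A = phi_1 / (1 - phi_2) = 0.346 / 1.259 = 0.274821,   B = c_1 / (1 - phi_2) = -2.025 / 1.259 = -1.608419.
Insert (E2) into (E0): gamma(0) (1 - phi_2^2) = phi_1 (1 + phi_2) gamma(1) + c_0.
  phi_1 (1 + phi_2) = (0.346)(0.741) = 0.256386,   1 - phi_2^2 = 0.932919.
Replace gamma(1) by A gamma(0) + B and collect gamma(0):
  gamma(0) [0.932919 - (0.256386)(0.274821)] = (0.256386)(-1.608419) + 3.666225
  gamma(0) * 0.862459 = 3.253849
  gamma(0) = 3.253849 / 0.862459 = 3.772759.
Therefore gamma(0) = 3.7728 (to 4 decimal places).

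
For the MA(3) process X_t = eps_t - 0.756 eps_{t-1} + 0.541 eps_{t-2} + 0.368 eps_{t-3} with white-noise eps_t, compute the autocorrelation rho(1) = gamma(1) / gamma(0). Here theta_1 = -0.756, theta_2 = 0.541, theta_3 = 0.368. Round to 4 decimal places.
\rho(1) = -0.4830

For an MA(q) process with theta_0 = 1, the autocovariance is
  gamma(k) = sigma^2 * sum_{i=0..q-k} theta_i * theta_{i+k},
and rho(k) = gamma(k) / gamma(0). Sigma^2 cancels.
  numerator   = (1)*(-0.756) + (-0.756)*(0.541) + (0.541)*(0.368) = -0.965908.
  denominator = (1)^2 + (-0.756)^2 + (0.541)^2 + (0.368)^2 = 1.999641.
  rho(1) = -0.965908 / 1.999641 = -0.4830.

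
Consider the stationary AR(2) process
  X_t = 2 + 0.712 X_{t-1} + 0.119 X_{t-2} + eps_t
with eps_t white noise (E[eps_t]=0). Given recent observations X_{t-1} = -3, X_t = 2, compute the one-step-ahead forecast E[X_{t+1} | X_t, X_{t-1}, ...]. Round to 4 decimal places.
E[X_{t+1} \mid \mathcal F_t] = 3.0670

For an AR(p) model X_t = c + sum_i phi_i X_{t-i} + eps_t, the
one-step-ahead conditional mean is
  E[X_{t+1} | X_t, ...] = c + sum_i phi_i X_{t+1-i}.
Substitute known values:
  E[X_{t+1} | ...] = 2 + (0.712) * (2) + (0.119) * (-3)
                   = 3.0670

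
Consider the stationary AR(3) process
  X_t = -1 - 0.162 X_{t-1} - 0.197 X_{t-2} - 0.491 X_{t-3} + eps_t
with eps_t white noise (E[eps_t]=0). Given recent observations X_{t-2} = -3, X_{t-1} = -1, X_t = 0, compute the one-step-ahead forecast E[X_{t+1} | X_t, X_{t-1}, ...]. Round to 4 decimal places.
E[X_{t+1} \mid \mathcal F_t] = 0.6700

For an AR(p) model X_t = c + sum_i phi_i X_{t-i} + eps_t, the
one-step-ahead conditional mean is
  E[X_{t+1} | X_t, ...] = c + sum_i phi_i X_{t+1-i}.
Substitute known values:
  E[X_{t+1} | ...] = -1 + (-0.162) * (0) + (-0.197) * (-1) + (-0.491) * (-3)
                   = 0.6700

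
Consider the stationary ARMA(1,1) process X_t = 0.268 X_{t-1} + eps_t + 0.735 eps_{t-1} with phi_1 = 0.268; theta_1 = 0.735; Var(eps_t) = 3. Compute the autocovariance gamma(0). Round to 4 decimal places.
\gamma(0) = 6.2516

Multiply the model equation by X_{t-k} and take expectations. With theta_0 = psi_0 = 1 and psi_j the MA(infinity) weights, this gives
  gamma(k) - sum_i phi_i gamma(k-i) = c_k,
  c_k = sigma^2 * sum_{j=k..q} theta_j psi_{j-k}   (c_k = 0 for k > q),
using gamma(-m) = gamma(m).
psi-weights needed (psi_j = theta_j + sum_i phi_i psi_{j-i}):
  psi_1 = theta_1 + phi_1 = 0.735 + (0.268) = 1.003
Right-hand sides:
  c_0 = sigma^2 (1 + theta_1 psi_1) = 3 * (1 + (0.735)(1.003)) = 3 * 1.737205 = 5.211615
  c_1 = sigma^2 theta_1 = 3 * (0.735) = 2.205
  c_2 = 0
Equations for k = 0 and k = 1 (AR order 1):
  gamma(0) = phi_1 gamma(1) + c_0
  gamma(1) = phi_1 gamma(0) + c_1
Substituting the second into the first: gamma(0) (1 - phi_1^2) = c_0 + phi_1 c_1, so
  gamma(0) = (c_0 + phi_1 c_1) / (1 - phi_1^2) = (5.211615 + (0.268)(2.205)) / (1 - (0.268)^2) = 5.802555 / 0.928176 = 6.251568.
Therefore gamma(0) = 6.2516 (to 4 decimal places).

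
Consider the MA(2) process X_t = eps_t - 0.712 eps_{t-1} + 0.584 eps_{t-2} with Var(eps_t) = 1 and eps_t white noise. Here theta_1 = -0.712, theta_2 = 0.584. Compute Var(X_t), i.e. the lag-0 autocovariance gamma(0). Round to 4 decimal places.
\gamma(0) = 1.8480

For an MA(q) process X_t = eps_t + sum_i theta_i eps_{t-i} with
Var(eps_t) = sigma^2, the variance is
  gamma(0) = sigma^2 * (1 + sum_i theta_i^2).
  sum_i theta_i^2 = (-0.712)^2 + (0.584)^2 = 0.506944 + 0.341056 = 0.848.
  gamma(0) = 1 * (1 + 0.848) = 1 * 1.848 = 1.848, which rounds to 1.8480.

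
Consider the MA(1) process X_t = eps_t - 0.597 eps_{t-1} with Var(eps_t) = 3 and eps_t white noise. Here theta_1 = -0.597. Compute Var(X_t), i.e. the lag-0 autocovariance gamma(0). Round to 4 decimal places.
\gamma(0) = 4.0692

For an MA(q) process X_t = eps_t + sum_i theta_i eps_{t-i} with
Var(eps_t) = sigma^2, the variance is
  gamma(0) = sigma^2 * (1 + sum_i theta_i^2).
  sum_i theta_i^2 = (-0.597)^2 = 0.356409.
  gamma(0) = 3 * (1 + 0.356409) = 3 * 1.356409 = 4.069227, which rounds to 4.0692.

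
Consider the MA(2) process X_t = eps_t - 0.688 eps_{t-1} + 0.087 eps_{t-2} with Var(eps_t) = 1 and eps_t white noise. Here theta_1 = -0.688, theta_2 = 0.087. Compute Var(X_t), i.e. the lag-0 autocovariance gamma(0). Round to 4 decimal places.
\gamma(0) = 1.4809

For an MA(q) process X_t = eps_t + sum_i theta_i eps_{t-i} with
Var(eps_t) = sigma^2, the variance is
  gamma(0) = sigma^2 * (1 + sum_i theta_i^2).
  sum_i theta_i^2 = (-0.688)^2 + (0.087)^2 = 0.473344 + 0.007569 = 0.480913.
  gamma(0) = 1 * (1 + 0.480913) = 1 * 1.480913 = 1.480913, which rounds to 1.4809.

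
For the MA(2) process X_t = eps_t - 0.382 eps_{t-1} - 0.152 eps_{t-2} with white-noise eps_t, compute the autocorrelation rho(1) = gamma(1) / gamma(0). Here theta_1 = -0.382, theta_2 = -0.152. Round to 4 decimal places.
\rho(1) = -0.2771

For an MA(q) process with theta_0 = 1, the autocovariance is
  gamma(k) = sigma^2 * sum_{i=0..q-k} theta_i * theta_{i+k},
and rho(k) = gamma(k) / gamma(0). Sigma^2 cancels.
  numerator   = (1)*(-0.382) + (-0.382)*(-0.152) = -0.323936.
  denominator = (1)^2 + (-0.382)^2 + (-0.152)^2 = 1.169028.
  rho(1) = -0.323936 / 1.169028 = -0.2771.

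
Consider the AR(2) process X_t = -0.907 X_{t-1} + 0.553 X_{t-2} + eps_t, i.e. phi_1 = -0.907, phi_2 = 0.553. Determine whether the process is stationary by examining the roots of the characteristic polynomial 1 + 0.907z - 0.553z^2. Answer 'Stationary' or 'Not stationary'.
\text{Not stationary}

The AR(p) characteristic polynomial is P(z) = 1 + 0.907z - 0.553z^2.
Stationarity requires all roots to lie outside the unit circle, i.e. |z| > 1 for every root.
Set 1 + (0.907) z + (-0.553) z^2 = 0, i.e. a z^2 + b z + c = 0 with a = -0.553, b = 0.907, c = 1.
Discriminant D = b^2 - 4ac = (0.907)^2 - 4*(-0.553)*1 = 0.822649 - (-2.212) = 3.034649.
D >= 0, so the roots are real: z = (-b +/- sqrt(D)) / (2a) = (-0.907 +/- 1.742024) / (-1.106).
  z_1 = (-0.907 + 1.742024) / (-1.106) = -0.755,   |z_1| = 0.755.
  z_2 = (-0.907 - 1.742024) / (-1.106) = 2.3951,   |z_2| = 2.3951.
Moduli of all roots: 0.7550, 2.3951.
All moduli strictly greater than 1? No.
Verdict: Not stationary.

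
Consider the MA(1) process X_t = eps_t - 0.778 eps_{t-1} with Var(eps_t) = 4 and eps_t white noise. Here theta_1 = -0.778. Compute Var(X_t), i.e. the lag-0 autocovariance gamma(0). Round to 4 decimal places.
\gamma(0) = 6.4211

For an MA(q) process X_t = eps_t + sum_i theta_i eps_{t-i} with
Var(eps_t) = sigma^2, the variance is
  gamma(0) = sigma^2 * (1 + sum_i theta_i^2).
  sum_i theta_i^2 = (-0.778)^2 = 0.605284.
  gamma(0) = 4 * (1 + 0.605284) = 4 * 1.605284 = 6.421136, which rounds to 6.4211.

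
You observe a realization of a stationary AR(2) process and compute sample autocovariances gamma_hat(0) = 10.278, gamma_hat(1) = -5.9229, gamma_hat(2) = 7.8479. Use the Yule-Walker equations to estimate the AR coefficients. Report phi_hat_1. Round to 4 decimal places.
\hat\phi_{1} = -0.2040

The Yule-Walker equations for an AR(p) process read, in matrix form,
  Gamma_p phi = r_p,   with   (Gamma_p)_{ij} = gamma(|i - j|),
                       (r_p)_i = gamma(i),   i,j = 1..p.
Substitute the sample gammas (Toeplitz matrix and right-hand side of size 2):
  Gamma_p = [[10.278, -5.9229], [-5.9229, 10.278]]
  r_p     = [-5.9229, 7.8479]
Written out:
  10.278 phi_1 - 5.9229 phi_2 = -5.9229
  -5.9229 phi_1 + 10.278 phi_2 = 7.8479
Solve by Cramer's rule:
  det = gamma(0)^2 - gamma(1)^2 = (10.278)^2 - (-5.9229)^2 = 105.637284 - 35.08074441 = 70.55653959
  phi_hat_1 = [gamma(1) gamma(0) - gamma(1) gamma(2)] / det = [(-5.9229)(10.278) - (-5.9229)(7.8479)] / 70.55653959 = -14.39323929 / 70.55653959 = -0.204
  phi_hat_2 = [gamma(0) gamma(2) - gamma(1)^2] / det = [(10.278)(7.8479) - (-5.9229)^2] / 70.55653959 = 45.57997179 / 70.55653959 = 0.646
So phi_hat = [-0.2040, 0.6460].
Therefore phi_hat_1 = -0.2040.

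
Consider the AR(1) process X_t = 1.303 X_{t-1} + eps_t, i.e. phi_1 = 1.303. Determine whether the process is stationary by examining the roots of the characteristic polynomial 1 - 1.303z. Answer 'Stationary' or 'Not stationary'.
\text{Not stationary}

The AR(p) characteristic polynomial is P(z) = 1 - 1.303z.
Stationarity requires all roots to lie outside the unit circle, i.e. |z| > 1 for every root.
This is linear in z: 1 + (-1.303) z = 0  =>  z = -1/(-1.303) = 0.76746,  |z| = 0.76746.
Moduli of all roots: 0.7675.
All moduli strictly greater than 1? No.
Verdict: Not stationary.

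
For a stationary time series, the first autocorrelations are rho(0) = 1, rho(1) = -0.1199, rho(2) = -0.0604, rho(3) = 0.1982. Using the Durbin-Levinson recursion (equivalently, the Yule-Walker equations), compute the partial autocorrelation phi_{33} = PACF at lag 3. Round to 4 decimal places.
\phi_{33} = 0.1850

The PACF at lag k is phi_{kk}, the last component of the solution
to the Yule-Walker system G_k phi = r_k where
  (G_k)_{ij} = rho(|i - j|), (r_k)_i = rho(i), i,j = 1..k.
Equivalently, Durbin-Levinson gives phi_{kk} iteratively:
  phi_{11} = rho(1)
  phi_{kk} = [rho(k) - sum_{j=1..k-1} phi_{k-1,j} rho(k-j)]
            / [1 - sum_{j=1..k-1} phi_{k-1,j} rho(j)],
  phi_{k,j} = phi_{k-1,j} - phi_{kk} phi_{k-1,k-j},  j = 1..k-1.
Step k = 1:
  phi_11 = rho(1) = -0.1199.
Step k = 2:
  phi_22 = [rho(2) - phi_11 rho(1)] / [1 - phi_11 rho(1)] = [-0.0604 - (-0.1199)(-0.1199)] / [1 - (-0.1199)(-0.1199)]
         = -0.07477601 / 0.98562399 = -0.075867.
  Update: phi_21 = phi_11 - phi_22 phi_11 = -0.1199 - (-0.075867)(-0.1199) = -0.128996.
Step k = 3:
  phi_33 = [rho(3) - phi_21 rho(2) - phi_22 rho(1)] / [1 - phi_21 rho(1) - phi_22 rho(2)]
    numerator   = 0.1982 - (-0.128996)(-0.0604) - (-0.075867)(-0.1199) = 0.1813122
    denominator = 1 - (-0.128996)(-0.1199) - (-0.075867)(-0.0604) = 0.97995098
  phi_33 = 0.1813122 / 0.97995098 = 0.185.
Therefore phi_{33} = 0.1850.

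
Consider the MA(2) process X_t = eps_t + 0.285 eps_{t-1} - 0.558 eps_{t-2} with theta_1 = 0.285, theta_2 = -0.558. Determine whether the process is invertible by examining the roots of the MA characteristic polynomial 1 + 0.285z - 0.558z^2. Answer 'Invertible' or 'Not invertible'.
\text{Invertible}

The MA(q) characteristic polynomial is P(z) = 1 + 0.285z - 0.558z^2.
Invertibility requires all roots to lie outside the unit circle, i.e. |z| > 1 for every root.
Set 1 + (0.285) z + (-0.558) z^2 = 0, i.e. a z^2 + b z + c = 0 with a = -0.558, b = 0.285, c = 1.
Discriminant D = b^2 - 4ac = (0.285)^2 - 4*(-0.558)*1 = 0.081225 - (-2.232) = 2.313225.
D >= 0, so the roots are real: z = (-b +/- sqrt(D)) / (2a) = (-0.285 +/- 1.520929) / (-1.116).
  z_1 = (-0.285 + 1.520929) / (-1.116) = -1.1075,   |z_1| = 1.1075.
  z_2 = (-0.285 - 1.520929) / (-1.116) = 1.6182,   |z_2| = 1.6182.
Moduli of all roots: 1.1075, 1.6182.
All moduli strictly greater than 1? Yes.
Verdict: Invertible.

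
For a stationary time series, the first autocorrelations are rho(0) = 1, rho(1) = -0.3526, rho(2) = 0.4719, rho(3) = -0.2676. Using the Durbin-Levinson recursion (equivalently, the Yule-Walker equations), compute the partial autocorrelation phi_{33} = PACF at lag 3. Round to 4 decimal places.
\phi_{33} = -0.0370

The PACF at lag k is phi_{kk}, the last component of the solution
to the Yule-Walker system G_k phi = r_k where
  (G_k)_{ij} = rho(|i - j|), (r_k)_i = rho(i), i,j = 1..k.
Equivalently, Durbin-Levinson gives phi_{kk} iteratively:
  phi_{11} = rho(1)
  phi_{kk} = [rho(k) - sum_{j=1..k-1} phi_{k-1,j} rho(k-j)]
            / [1 - sum_{j=1..k-1} phi_{k-1,j} rho(j)],
  phi_{k,j} = phi_{k-1,j} - phi_{kk} phi_{k-1,k-j},  j = 1..k-1.
Step k = 1:
  phi_11 = rho(1) = -0.3526.
Step k = 2:
  phi_22 = [rho(2) - phi_11 rho(1)] / [1 - phi_11 rho(1)] = [0.4719 - (-0.3526)(-0.3526)] / [1 - (-0.3526)(-0.3526)]
         = 0.34757324 / 0.87567324 = 0.396921.
  Update: phi_21 = phi_11 - phi_22 phi_11 = -0.3526 - (0.396921)(-0.3526) = -0.212646.
Step k = 3:
  phi_33 = [rho(3) - phi_21 rho(2) - phi_22 rho(1)] / [1 - phi_21 rho(1) - phi_22 rho(2)]
    numerator   = -0.2676 - (-0.212646)(0.4719) - (0.396921)(-0.3526) = -0.02729814
    denominator = 1 - (-0.212646)(-0.3526) - (0.396921)(0.4719) = 0.73771407
  phi_33 = -0.02729814 / 0.73771407 = -0.037.
Therefore phi_{33} = -0.0370.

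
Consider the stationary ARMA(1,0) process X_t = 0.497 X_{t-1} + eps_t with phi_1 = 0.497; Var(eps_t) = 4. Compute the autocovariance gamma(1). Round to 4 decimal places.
\gamma(1) = 2.6401

Multiply the model equation by X_{t-k} and take expectations. With theta_0 = psi_0 = 1 and psi_j the MA(infinity) weights, this gives
  gamma(k) - sum_i phi_i gamma(k-i) = c_k,
  c_k = sigma^2 * sum_{j=k..q} theta_j psi_{j-k}   (c_k = 0 for k > q),
using gamma(-m) = gamma(m).
Pure AR (q = 0): c_0 = sigma^2 = 4, c_k = 0 for k >= 1.
Equations for k = 0 and k = 1 (AR order 1):
  gamma(0) = phi_1 gamma(1) + c_0
  gamma(1) = phi_1 gamma(0) + c_1
Substituting the second into the first: gamma(0) (1 - phi_1^2) = c_0 + phi_1 c_1, so
  gamma(0) = c_0 / (1 - phi_1^2) = 4 / (1 - (0.497)^2) = 4 / 0.752991 = 5.312148.
  gamma(1) = phi_1 gamma(0) = (0.497)(5.312148) = 2.640138.
Therefore gamma(1) = 2.6401 (to 4 decimal places).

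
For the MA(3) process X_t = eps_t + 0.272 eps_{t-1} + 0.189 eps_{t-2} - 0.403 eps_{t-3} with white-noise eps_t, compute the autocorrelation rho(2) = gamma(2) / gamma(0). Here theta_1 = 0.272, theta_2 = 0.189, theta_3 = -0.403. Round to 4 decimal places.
\rho(2) = 0.0624

For an MA(q) process with theta_0 = 1, the autocovariance is
  gamma(k) = sigma^2 * sum_{i=0..q-k} theta_i * theta_{i+k},
and rho(k) = gamma(k) / gamma(0). Sigma^2 cancels.
  numerator   = (1)*(0.189) + (0.272)*(-0.403) = 0.079384.
  denominator = (1)^2 + (0.272)^2 + (0.189)^2 + (-0.403)^2 = 1.272114.
  rho(2) = 0.079384 / 1.272114 = 0.0624.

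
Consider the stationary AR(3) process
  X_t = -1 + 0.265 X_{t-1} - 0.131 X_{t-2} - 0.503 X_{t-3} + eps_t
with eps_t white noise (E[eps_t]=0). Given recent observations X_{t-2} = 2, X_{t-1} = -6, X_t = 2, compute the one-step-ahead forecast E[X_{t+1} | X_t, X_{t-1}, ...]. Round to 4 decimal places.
E[X_{t+1} \mid \mathcal F_t] = -0.6900

For an AR(p) model X_t = c + sum_i phi_i X_{t-i} + eps_t, the
one-step-ahead conditional mean is
  E[X_{t+1} | X_t, ...] = c + sum_i phi_i X_{t+1-i}.
Substitute known values:
  E[X_{t+1} | ...] = -1 + (0.265) * (2) + (-0.131) * (-6) + (-0.503) * (2)
                   = -0.6900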